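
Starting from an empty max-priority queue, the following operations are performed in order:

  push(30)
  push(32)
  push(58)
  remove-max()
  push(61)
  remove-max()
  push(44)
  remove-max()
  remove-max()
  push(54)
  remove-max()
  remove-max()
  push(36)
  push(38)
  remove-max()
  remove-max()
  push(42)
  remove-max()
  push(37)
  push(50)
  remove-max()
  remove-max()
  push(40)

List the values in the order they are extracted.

[58, 61, 44, 32, 54, 30, 38, 36, 42, 50, 37]

insert 30 → {30}
insert 32 → {32, 30}
insert 58 → {58, 32, 30}
remove-max → 58; now {32, 30}
insert 61 → {61, 32, 30}
remove-max → 61; now {32, 30}
insert 44 → {44, 32, 30}
remove-max → 44; now {32, 30}
remove-max → 32; now {30}
insert 54 → {54, 30}
remove-max → 54; now {30}
remove-max → 30; now {}
insert 36 → {36}
insert 38 → {38, 36}
remove-max → 38; now {36}
remove-max → 36; now {}
insert 42 → {42}
remove-max → 42; now {}
insert 37 → {37}
insert 50 → {50, 37}
remove-max → 50; now {37}
remove-max → 37; now {}
insert 40 → {40}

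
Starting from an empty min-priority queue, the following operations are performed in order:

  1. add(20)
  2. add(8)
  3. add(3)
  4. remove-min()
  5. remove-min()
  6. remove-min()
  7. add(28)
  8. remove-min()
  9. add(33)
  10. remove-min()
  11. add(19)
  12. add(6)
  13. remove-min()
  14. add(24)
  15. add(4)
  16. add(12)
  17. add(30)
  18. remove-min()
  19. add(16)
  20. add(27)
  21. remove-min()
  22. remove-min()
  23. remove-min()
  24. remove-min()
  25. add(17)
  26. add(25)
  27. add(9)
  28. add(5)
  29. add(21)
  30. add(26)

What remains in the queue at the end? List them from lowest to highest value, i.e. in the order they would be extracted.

5 → 9 → 17 → 21 → 25 → 26 → 27 → 30

insert 20 → {20}
insert 8 → {8, 20}
insert 3 → {3, 8, 20}
remove-min → 3; now {8, 20}
remove-min → 8; now {20}
remove-min → 20; now {}
insert 28 → {28}
remove-min → 28; now {}
insert 33 → {33}
remove-min → 33; now {}
insert 19 → {19}
insert 6 → {6, 19}
remove-min → 6; now {19}
insert 24 → {19, 24}
insert 4 → {4, 19, 24}
insert 12 → {4, 12, 19, 24}
insert 30 → {4, 12, 19, 24, 30}
remove-min → 4; now {12, 19, 24, 30}
insert 16 → {12, 16, 19, 24, 30}
insert 27 → {12, 16, 19, 24, 27, 30}
remove-min → 12; now {16, 19, 24, 27, 30}
remove-min → 16; now {19, 24, 27, 30}
remove-min → 19; now {24, 27, 30}
remove-min → 24; now {27, 30}
insert 17 → {17, 27, 30}
insert 25 → {17, 25, 27, 30}
insert 9 → {9, 17, 25, 27, 30}
insert 5 → {5, 9, 17, 25, 27, 30}
insert 21 → {5, 9, 17, 21, 25, 27, 30}
insert 26 → {5, 9, 17, 21, 25, 26, 27, 30}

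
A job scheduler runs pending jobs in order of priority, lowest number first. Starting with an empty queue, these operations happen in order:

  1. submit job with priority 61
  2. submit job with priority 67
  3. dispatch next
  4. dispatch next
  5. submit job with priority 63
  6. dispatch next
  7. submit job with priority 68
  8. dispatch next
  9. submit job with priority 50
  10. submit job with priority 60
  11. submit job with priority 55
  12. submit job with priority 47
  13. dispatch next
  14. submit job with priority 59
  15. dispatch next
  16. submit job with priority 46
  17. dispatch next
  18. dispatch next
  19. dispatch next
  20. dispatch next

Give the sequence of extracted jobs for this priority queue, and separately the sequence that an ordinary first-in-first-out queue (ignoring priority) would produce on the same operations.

insert 61 → {61}
insert 67 → {61, 67}
dispatch next → 61; now {67}
dispatch next → 67; now {}
insert 63 → {63}
dispatch next → 63; now {}
insert 68 → {68}
dispatch next → 68; now {}
insert 50 → {50}
insert 60 → {50, 60}
insert 55 → {50, 55, 60}
insert 47 → {47, 50, 55, 60}
dispatch next → 47; now {50, 55, 60}
insert 59 → {50, 55, 59, 60}
dispatch next → 50; now {55, 59, 60}
insert 46 → {46, 55, 59, 60}
dispatch next → 46; now {55, 59, 60}
dispatch next → 55; now {59, 60}
dispatch next → 59; now {60}
dispatch next → 60; now {}

priority queue: 61, 67, 63, 68, 47, 50, 46, 55, 59, 60; FIFO queue: 61, 67, 63, 68, 50, 60, 55, 47, 59, 46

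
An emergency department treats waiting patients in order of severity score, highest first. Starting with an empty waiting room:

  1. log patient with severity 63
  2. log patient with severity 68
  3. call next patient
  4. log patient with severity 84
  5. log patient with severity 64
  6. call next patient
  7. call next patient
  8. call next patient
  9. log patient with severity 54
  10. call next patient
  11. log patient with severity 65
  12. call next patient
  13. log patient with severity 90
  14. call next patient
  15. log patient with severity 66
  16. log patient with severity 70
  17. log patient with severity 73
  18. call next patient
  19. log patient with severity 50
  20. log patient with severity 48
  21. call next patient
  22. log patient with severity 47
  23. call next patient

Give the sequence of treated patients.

insert 63 → {63}
insert 68 → {68, 63}
call next patient → 68; now {63}
insert 84 → {84, 63}
insert 64 → {84, 64, 63}
call next patient → 84; now {64, 63}
call next patient → 64; now {63}
call next patient → 63; now {}
insert 54 → {54}
call next patient → 54; now {}
insert 65 → {65}
call next patient → 65; now {}
insert 90 → {90}
call next patient → 90; now {}
insert 66 → {66}
insert 70 → {70, 66}
insert 73 → {73, 70, 66}
call next patient → 73; now {70, 66}
insert 50 → {70, 66, 50}
insert 48 → {70, 66, 50, 48}
call next patient → 70; now {66, 50, 48}
insert 47 → {66, 50, 48, 47}
call next patient → 66; now {50, 48, 47}

68, 84, 64, 63, 54, 65, 90, 73, 70, 66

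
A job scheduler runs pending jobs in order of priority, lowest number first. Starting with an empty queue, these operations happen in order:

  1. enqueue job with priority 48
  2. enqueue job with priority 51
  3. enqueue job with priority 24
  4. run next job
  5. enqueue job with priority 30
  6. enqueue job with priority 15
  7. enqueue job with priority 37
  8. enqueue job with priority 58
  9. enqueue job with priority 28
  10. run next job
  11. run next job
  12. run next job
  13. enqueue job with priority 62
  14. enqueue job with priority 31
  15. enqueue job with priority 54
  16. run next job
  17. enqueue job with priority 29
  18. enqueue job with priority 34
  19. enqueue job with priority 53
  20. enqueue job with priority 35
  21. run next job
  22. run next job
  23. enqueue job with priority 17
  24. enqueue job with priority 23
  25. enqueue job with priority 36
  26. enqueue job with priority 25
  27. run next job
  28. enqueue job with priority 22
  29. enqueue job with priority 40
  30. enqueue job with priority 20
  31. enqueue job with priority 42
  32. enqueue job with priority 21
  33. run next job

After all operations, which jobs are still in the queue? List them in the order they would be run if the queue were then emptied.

insert 48 → {48}
insert 51 → {48, 51}
insert 24 → {24, 48, 51}
run next job → 24; now {48, 51}
insert 30 → {30, 48, 51}
insert 15 → {15, 30, 48, 51}
insert 37 → {15, 30, 37, 48, 51}
insert 58 → {15, 30, 37, 48, 51, 58}
insert 28 → {15, 28, 30, 37, 48, 51, 58}
run next job → 15; now {28, 30, 37, 48, 51, 58}
run next job → 28; now {30, 37, 48, 51, 58}
run next job → 30; now {37, 48, 51, 58}
insert 62 → {37, 48, 51, 58, 62}
insert 31 → {31, 37, 48, 51, 58, 62}
insert 54 → {31, 37, 48, 51, 54, 58, 62}
run next job → 31; now {37, 48, 51, 54, 58, 62}
insert 29 → {29, 37, 48, 51, 54, 58, 62}
insert 34 → {29, 34, 37, 48, 51, 54, 58, 62}
insert 53 → {29, 34, 37, 48, 51, 53, 54, 58, 62}
insert 35 → {29, 34, 35, 37, 48, 51, 53, 54, 58, 62}
run next job → 29; now {34, 35, 37, 48, 51, 53, 54, 58, 62}
run next job → 34; now {35, 37, 48, 51, 53, 54, 58, 62}
insert 17 → {17, 35, 37, 48, 51, 53, 54, 58, 62}
insert 23 → {17, 23, 35, 37, 48, 51, 53, 54, 58, 62}
insert 36 → {17, 23, 35, 36, 37, 48, 51, 53, 54, 58, 62}
insert 25 → {17, 23, 25, 35, 36, 37, 48, 51, 53, 54, 58, 62}
run next job → 17; now {23, 25, 35, 36, 37, 48, 51, 53, 54, 58, 62}
insert 22 → {22, 23, 25, 35, 36, 37, 48, 51, 53, 54, 58, 62}
insert 40 → {22, 23, 25, 35, 36, 37, 40, 48, 51, 53, 54, 58, 62}
insert 20 → {20, 22, 23, 25, 35, 36, 37, 40, 48, 51, 53, 54, 58, 62}
insert 42 → {20, 22, 23, 25, 35, 36, 37, 40, 42, 48, 51, 53, 54, 58, 62}
insert 21 → {20, 21, 22, 23, 25, 35, 36, 37, 40, 42, 48, 51, 53, 54, 58, 62}
run next job → 20; now {21, 22, 23, 25, 35, 36, 37, 40, 42, 48, 51, 53, 54, 58, 62}

21, 22, 23, 25, 35, 36, 37, 40, 42, 48, 51, 53, 54, 58, 62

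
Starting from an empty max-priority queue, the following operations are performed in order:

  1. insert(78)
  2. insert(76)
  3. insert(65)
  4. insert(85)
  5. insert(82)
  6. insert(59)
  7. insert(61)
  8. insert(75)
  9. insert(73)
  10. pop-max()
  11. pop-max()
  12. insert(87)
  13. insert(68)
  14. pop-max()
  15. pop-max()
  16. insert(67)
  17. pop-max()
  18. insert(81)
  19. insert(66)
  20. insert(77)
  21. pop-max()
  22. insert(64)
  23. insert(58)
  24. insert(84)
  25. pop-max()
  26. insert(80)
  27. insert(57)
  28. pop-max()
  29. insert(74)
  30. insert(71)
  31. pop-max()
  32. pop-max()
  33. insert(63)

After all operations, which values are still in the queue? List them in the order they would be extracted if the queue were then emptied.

insert 78 → {78}
insert 76 → {78, 76}
insert 65 → {78, 76, 65}
insert 85 → {85, 78, 76, 65}
insert 82 → {85, 82, 78, 76, 65}
insert 59 → {85, 82, 78, 76, 65, 59}
insert 61 → {85, 82, 78, 76, 65, 61, 59}
insert 75 → {85, 82, 78, 76, 75, 65, 61, 59}
insert 73 → {85, 82, 78, 76, 75, 73, 65, 61, 59}
pop-max → 85; now {82, 78, 76, 75, 73, 65, 61, 59}
pop-max → 82; now {78, 76, 75, 73, 65, 61, 59}
insert 87 → {87, 78, 76, 75, 73, 65, 61, 59}
insert 68 → {87, 78, 76, 75, 73, 68, 65, 61, 59}
pop-max → 87; now {78, 76, 75, 73, 68, 65, 61, 59}
pop-max → 78; now {76, 75, 73, 68, 65, 61, 59}
insert 67 → {76, 75, 73, 68, 67, 65, 61, 59}
pop-max → 76; now {75, 73, 68, 67, 65, 61, 59}
insert 81 → {81, 75, 73, 68, 67, 65, 61, 59}
insert 66 → {81, 75, 73, 68, 67, 66, 65, 61, 59}
insert 77 → {81, 77, 75, 73, 68, 67, 66, 65, 61, 59}
pop-max → 81; now {77, 75, 73, 68, 67, 66, 65, 61, 59}
insert 64 → {77, 75, 73, 68, 67, 66, 65, 64, 61, 59}
insert 58 → {77, 75, 73, 68, 67, 66, 65, 64, 61, 59, 58}
insert 84 → {84, 77, 75, 73, 68, 67, 66, 65, 64, 61, 59, 58}
pop-max → 84; now {77, 75, 73, 68, 67, 66, 65, 64, 61, 59, 58}
insert 80 → {80, 77, 75, 73, 68, 67, 66, 65, 64, 61, 59, 58}
insert 57 → {80, 77, 75, 73, 68, 67, 66, 65, 64, 61, 59, 58, 57}
pop-max → 80; now {77, 75, 73, 68, 67, 66, 65, 64, 61, 59, 58, 57}
insert 74 → {77, 75, 74, 73, 68, 67, 66, 65, 64, 61, 59, 58, 57}
insert 71 → {77, 75, 74, 73, 71, 68, 67, 66, 65, 64, 61, 59, 58, 57}
pop-max → 77; now {75, 74, 73, 71, 68, 67, 66, 65, 64, 61, 59, 58, 57}
pop-max → 75; now {74, 73, 71, 68, 67, 66, 65, 64, 61, 59, 58, 57}
insert 63 → {74, 73, 71, 68, 67, 66, 65, 64, 63, 61, 59, 58, 57}

74, 73, 71, 68, 67, 66, 65, 64, 63, 61, 59, 58, 57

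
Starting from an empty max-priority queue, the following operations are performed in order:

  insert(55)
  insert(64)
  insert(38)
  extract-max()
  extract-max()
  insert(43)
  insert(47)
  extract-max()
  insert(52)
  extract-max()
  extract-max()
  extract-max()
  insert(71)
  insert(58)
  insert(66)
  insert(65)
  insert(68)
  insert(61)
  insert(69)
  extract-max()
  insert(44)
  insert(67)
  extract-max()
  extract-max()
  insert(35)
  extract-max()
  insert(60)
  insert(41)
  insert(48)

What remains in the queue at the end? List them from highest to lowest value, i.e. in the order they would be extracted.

66 → 65 → 61 → 60 → 58 → 48 → 44 → 41 → 35

insert 55 → {55}
insert 64 → {64, 55}
insert 38 → {64, 55, 38}
extract-max → 64; now {55, 38}
extract-max → 55; now {38}
insert 43 → {43, 38}
insert 47 → {47, 43, 38}
extract-max → 47; now {43, 38}
insert 52 → {52, 43, 38}
extract-max → 52; now {43, 38}
extract-max → 43; now {38}
extract-max → 38; now {}
insert 71 → {71}
insert 58 → {71, 58}
insert 66 → {71, 66, 58}
insert 65 → {71, 66, 65, 58}
insert 68 → {71, 68, 66, 65, 58}
insert 61 → {71, 68, 66, 65, 61, 58}
insert 69 → {71, 69, 68, 66, 65, 61, 58}
extract-max → 71; now {69, 68, 66, 65, 61, 58}
insert 44 → {69, 68, 66, 65, 61, 58, 44}
insert 67 → {69, 68, 67, 66, 65, 61, 58, 44}
extract-max → 69; now {68, 67, 66, 65, 61, 58, 44}
extract-max → 68; now {67, 66, 65, 61, 58, 44}
insert 35 → {67, 66, 65, 61, 58, 44, 35}
extract-max → 67; now {66, 65, 61, 58, 44, 35}
insert 60 → {66, 65, 61, 60, 58, 44, 35}
insert 41 → {66, 65, 61, 60, 58, 44, 41, 35}
insert 48 → {66, 65, 61, 60, 58, 48, 44, 41, 35}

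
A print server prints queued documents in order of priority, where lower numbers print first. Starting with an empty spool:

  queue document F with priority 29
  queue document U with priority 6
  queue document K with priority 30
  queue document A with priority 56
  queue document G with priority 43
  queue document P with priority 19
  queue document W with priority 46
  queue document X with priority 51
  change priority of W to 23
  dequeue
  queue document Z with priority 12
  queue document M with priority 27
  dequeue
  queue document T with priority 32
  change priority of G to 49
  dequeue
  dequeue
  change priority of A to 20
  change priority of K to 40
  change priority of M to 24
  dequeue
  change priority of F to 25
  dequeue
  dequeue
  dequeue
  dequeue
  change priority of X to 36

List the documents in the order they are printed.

add F (priority 29) → {F:29}
add U (priority 6) → {U:6, F:29}
add K (priority 30) → {U:6, F:29, K:30}
add A (priority 56) → {U:6, F:29, K:30, A:56}
add G (priority 43) → {U:6, F:29, K:30, G:43, A:56}
add P (priority 19) → {U:6, P:19, F:29, K:30, G:43, A:56}
add W (priority 46) → {U:6, P:19, F:29, K:30, G:43, W:46, A:56}
add X (priority 51) → {U:6, P:19, F:29, K:30, G:43, W:46, X:51, A:56}
update W to priority 23 → {U:6, P:19, W:23, F:29, K:30, G:43, X:51, A:56}
dequeue → U; now {P:19, W:23, F:29, K:30, G:43, X:51, A:56}
add Z (priority 12) → {Z:12, P:19, W:23, F:29, K:30, G:43, X:51, A:56}
add M (priority 27) → {Z:12, P:19, W:23, M:27, F:29, K:30, G:43, X:51, A:56}
dequeue → Z; now {P:19, W:23, M:27, F:29, K:30, G:43, X:51, A:56}
add T (priority 32) → {P:19, W:23, M:27, F:29, K:30, T:32, G:43, X:51, A:56}
update G to priority 49 → {P:19, W:23, M:27, F:29, K:30, T:32, G:49, X:51, A:56}
dequeue → P; now {W:23, M:27, F:29, K:30, T:32, G:49, X:51, A:56}
dequeue → W; now {M:27, F:29, K:30, T:32, G:49, X:51, A:56}
update A to priority 20 → {A:20, M:27, F:29, K:30, T:32, G:49, X:51}
update K to priority 40 → {A:20, M:27, F:29, T:32, K:40, G:49, X:51}
update M to priority 24 → {A:20, M:24, F:29, T:32, K:40, G:49, X:51}
dequeue → A; now {M:24, F:29, T:32, K:40, G:49, X:51}
update F to priority 25 → {M:24, F:25, T:32, K:40, G:49, X:51}
dequeue → M; now {F:25, T:32, K:40, G:49, X:51}
dequeue → F; now {T:32, K:40, G:49, X:51}
dequeue → T; now {K:40, G:49, X:51}
dequeue → K; now {G:49, X:51}
update X to priority 36 → {X:36, G:49}

[U, Z, P, W, A, M, F, T, K]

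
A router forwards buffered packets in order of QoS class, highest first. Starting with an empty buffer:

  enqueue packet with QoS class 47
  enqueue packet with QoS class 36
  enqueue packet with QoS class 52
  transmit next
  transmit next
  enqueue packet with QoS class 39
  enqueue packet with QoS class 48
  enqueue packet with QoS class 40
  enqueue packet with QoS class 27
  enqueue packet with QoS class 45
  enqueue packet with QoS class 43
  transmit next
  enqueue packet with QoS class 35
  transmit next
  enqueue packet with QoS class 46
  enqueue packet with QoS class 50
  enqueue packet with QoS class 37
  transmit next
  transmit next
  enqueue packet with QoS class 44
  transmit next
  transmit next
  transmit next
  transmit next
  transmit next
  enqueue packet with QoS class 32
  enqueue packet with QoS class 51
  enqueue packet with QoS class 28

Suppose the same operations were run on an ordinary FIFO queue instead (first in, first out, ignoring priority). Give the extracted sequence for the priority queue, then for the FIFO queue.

priority queue: [52, 47, 48, 45, 50, 46, 44, 43, 40, 39, 37]; FIFO queue: [47, 36, 52, 39, 48, 40, 27, 45, 43, 35, 46]

insert 47 → {47}
insert 36 → {47, 36}
insert 52 → {52, 47, 36}
transmit next → 52; now {47, 36}
transmit next → 47; now {36}
insert 39 → {39, 36}
insert 48 → {48, 39, 36}
insert 40 → {48, 40, 39, 36}
insert 27 → {48, 40, 39, 36, 27}
insert 45 → {48, 45, 40, 39, 36, 27}
insert 43 → {48, 45, 43, 40, 39, 36, 27}
transmit next → 48; now {45, 43, 40, 39, 36, 27}
insert 35 → {45, 43, 40, 39, 36, 35, 27}
transmit next → 45; now {43, 40, 39, 36, 35, 27}
insert 46 → {46, 43, 40, 39, 36, 35, 27}
insert 50 → {50, 46, 43, 40, 39, 36, 35, 27}
insert 37 → {50, 46, 43, 40, 39, 37, 36, 35, 27}
transmit next → 50; now {46, 43, 40, 39, 37, 36, 35, 27}
transmit next → 46; now {43, 40, 39, 37, 36, 35, 27}
insert 44 → {44, 43, 40, 39, 37, 36, 35, 27}
transmit next → 44; now {43, 40, 39, 37, 36, 35, 27}
transmit next → 43; now {40, 39, 37, 36, 35, 27}
transmit next → 40; now {39, 37, 36, 35, 27}
transmit next → 39; now {37, 36, 35, 27}
transmit next → 37; now {36, 35, 27}
insert 32 → {36, 35, 32, 27}
insert 51 → {51, 36, 35, 32, 27}
insert 28 → {51, 36, 35, 32, 28, 27}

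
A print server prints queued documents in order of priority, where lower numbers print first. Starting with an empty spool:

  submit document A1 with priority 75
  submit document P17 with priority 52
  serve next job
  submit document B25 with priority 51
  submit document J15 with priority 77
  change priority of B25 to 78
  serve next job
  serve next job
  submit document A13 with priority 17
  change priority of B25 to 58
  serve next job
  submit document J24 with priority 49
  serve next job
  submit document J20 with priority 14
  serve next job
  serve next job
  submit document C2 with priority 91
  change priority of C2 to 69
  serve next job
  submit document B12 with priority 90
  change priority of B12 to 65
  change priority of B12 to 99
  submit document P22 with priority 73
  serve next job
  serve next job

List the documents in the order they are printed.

[P17, A1, J15, A13, J24, J20, B25, C2, P22, B12]

add A1 (priority 75) → {A1:75}
add P17 (priority 52) → {P17:52, A1:75}
serve next job → P17; now {A1:75}
add B25 (priority 51) → {B25:51, A1:75}
add J15 (priority 77) → {B25:51, A1:75, J15:77}
update B25 to priority 78 → {A1:75, J15:77, B25:78}
serve next job → A1; now {J15:77, B25:78}
serve next job → J15; now {B25:78}
add A13 (priority 17) → {A13:17, B25:78}
update B25 to priority 58 → {A13:17, B25:58}
serve next job → A13; now {B25:58}
add J24 (priority 49) → {J24:49, B25:58}
serve next job → J24; now {B25:58}
add J20 (priority 14) → {J20:14, B25:58}
serve next job → J20; now {B25:58}
serve next job → B25; now {}
add C2 (priority 91) → {C2:91}
update C2 to priority 69 → {C2:69}
serve next job → C2; now {}
add B12 (priority 90) → {B12:90}
update B12 to priority 65 → {B12:65}
update B12 to priority 99 → {B12:99}
add P22 (priority 73) → {P22:73, B12:99}
serve next job → P22; now {B12:99}
serve next job → B12; now {}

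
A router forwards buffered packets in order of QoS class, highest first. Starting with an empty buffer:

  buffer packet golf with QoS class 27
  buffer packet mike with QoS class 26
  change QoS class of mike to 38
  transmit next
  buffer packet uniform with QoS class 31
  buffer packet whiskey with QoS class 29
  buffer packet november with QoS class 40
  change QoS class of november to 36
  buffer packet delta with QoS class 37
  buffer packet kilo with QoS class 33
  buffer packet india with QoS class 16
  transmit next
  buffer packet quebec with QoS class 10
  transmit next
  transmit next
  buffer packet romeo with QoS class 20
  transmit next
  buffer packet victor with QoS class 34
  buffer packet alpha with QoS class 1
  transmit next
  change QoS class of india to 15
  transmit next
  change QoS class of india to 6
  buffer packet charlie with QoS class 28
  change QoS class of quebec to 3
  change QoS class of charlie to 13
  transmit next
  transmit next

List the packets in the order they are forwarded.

add golf (QoS class 27) → {golf:27}
add mike (QoS class 26) → {golf:27, mike:26}
update mike to QoS class 38 → {mike:38, golf:27}
transmit next → mike; now {golf:27}
add uniform (QoS class 31) → {uniform:31, golf:27}
add whiskey (QoS class 29) → {uniform:31, whiskey:29, golf:27}
add november (QoS class 40) → {november:40, uniform:31, whiskey:29, golf:27}
update november to QoS class 36 → {november:36, uniform:31, whiskey:29, golf:27}
add delta (QoS class 37) → {delta:37, november:36, uniform:31, whiskey:29, golf:27}
add kilo (QoS class 33) → {delta:37, november:36, kilo:33, uniform:31, whiskey:29, golf:27}
add india (QoS class 16) → {delta:37, november:36, kilo:33, uniform:31, whiskey:29, golf:27, india:16}
transmit next → delta; now {november:36, kilo:33, uniform:31, whiskey:29, golf:27, india:16}
add quebec (QoS class 10) → {november:36, kilo:33, uniform:31, whiskey:29, golf:27, india:16, quebec:10}
transmit next → november; now {kilo:33, uniform:31, whiskey:29, golf:27, india:16, quebec:10}
transmit next → kilo; now {uniform:31, whiskey:29, golf:27, india:16, quebec:10}
add romeo (QoS class 20) → {uniform:31, whiskey:29, golf:27, romeo:20, india:16, quebec:10}
transmit next → uniform; now {whiskey:29, golf:27, romeo:20, india:16, quebec:10}
add victor (QoS class 34) → {victor:34, whiskey:29, golf:27, romeo:20, india:16, quebec:10}
add alpha (QoS class 1) → {victor:34, whiskey:29, golf:27, romeo:20, india:16, quebec:10, alpha:1}
transmit next → victor; now {whiskey:29, golf:27, romeo:20, india:16, quebec:10, alpha:1}
update india to QoS class 15 → {whiskey:29, golf:27, romeo:20, india:15, quebec:10, alpha:1}
transmit next → whiskey; now {golf:27, romeo:20, india:15, quebec:10, alpha:1}
update india to QoS class 6 → {golf:27, romeo:20, quebec:10, india:6, alpha:1}
add charlie (QoS class 28) → {charlie:28, golf:27, romeo:20, quebec:10, india:6, alpha:1}
update quebec to QoS class 3 → {charlie:28, golf:27, romeo:20, india:6, quebec:3, alpha:1}
update charlie to QoS class 13 → {golf:27, romeo:20, charlie:13, india:6, quebec:3, alpha:1}
transmit next → golf; now {romeo:20, charlie:13, india:6, quebec:3, alpha:1}
transmit next → romeo; now {charlie:13, india:6, quebec:3, alpha:1}

mike → delta → november → kilo → uniform → victor → whiskey → golf → romeo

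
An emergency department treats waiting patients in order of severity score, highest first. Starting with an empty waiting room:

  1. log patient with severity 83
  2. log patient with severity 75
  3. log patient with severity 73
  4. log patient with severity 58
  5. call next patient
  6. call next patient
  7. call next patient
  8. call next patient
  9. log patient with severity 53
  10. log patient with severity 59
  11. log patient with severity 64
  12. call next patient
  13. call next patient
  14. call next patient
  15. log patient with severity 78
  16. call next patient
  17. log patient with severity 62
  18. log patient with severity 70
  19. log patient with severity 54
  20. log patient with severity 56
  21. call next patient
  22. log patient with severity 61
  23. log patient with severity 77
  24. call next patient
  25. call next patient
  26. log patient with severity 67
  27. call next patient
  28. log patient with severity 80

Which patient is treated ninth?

70

insert 83 → {83}
insert 75 → {83, 75}
insert 73 → {83, 75, 73}
insert 58 → {83, 75, 73, 58}
call next patient → 83; now {75, 73, 58}
call next patient → 75; now {73, 58}
call next patient → 73; now {58}
call next patient → 58; now {}
insert 53 → {53}
insert 59 → {59, 53}
insert 64 → {64, 59, 53}
call next patient → 64; now {59, 53}
call next patient → 59; now {53}
call next patient → 53; now {}
insert 78 → {78}
call next patient → 78; now {}
insert 62 → {62}
insert 70 → {70, 62}
insert 54 → {70, 62, 54}
insert 56 → {70, 62, 56, 54}
call next patient → 70; now {62, 56, 54}
insert 61 → {62, 61, 56, 54}
insert 77 → {77, 62, 61, 56, 54}
call next patient → 77; now {62, 61, 56, 54}
call next patient → 62; now {61, 56, 54}
insert 67 → {67, 61, 56, 54}
call next patient → 67; now {61, 56, 54}
insert 80 → {80, 61, 56, 54}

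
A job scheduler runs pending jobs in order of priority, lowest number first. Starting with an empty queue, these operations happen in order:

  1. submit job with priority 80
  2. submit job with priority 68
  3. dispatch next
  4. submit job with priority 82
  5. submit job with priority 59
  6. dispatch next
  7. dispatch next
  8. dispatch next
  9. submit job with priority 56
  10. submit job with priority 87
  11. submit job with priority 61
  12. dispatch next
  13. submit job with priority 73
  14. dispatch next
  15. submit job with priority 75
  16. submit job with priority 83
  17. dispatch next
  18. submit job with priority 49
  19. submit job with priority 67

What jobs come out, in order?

68, 59, 80, 82, 56, 61, 73

insert 80 → {80}
insert 68 → {68, 80}
dispatch next → 68; now {80}
insert 82 → {80, 82}
insert 59 → {59, 80, 82}
dispatch next → 59; now {80, 82}
dispatch next → 80; now {82}
dispatch next → 82; now {}
insert 56 → {56}
insert 87 → {56, 87}
insert 61 → {56, 61, 87}
dispatch next → 56; now {61, 87}
insert 73 → {61, 73, 87}
dispatch next → 61; now {73, 87}
insert 75 → {73, 75, 87}
insert 83 → {73, 75, 83, 87}
dispatch next → 73; now {75, 83, 87}
insert 49 → {49, 75, 83, 87}
insert 67 → {49, 67, 75, 83, 87}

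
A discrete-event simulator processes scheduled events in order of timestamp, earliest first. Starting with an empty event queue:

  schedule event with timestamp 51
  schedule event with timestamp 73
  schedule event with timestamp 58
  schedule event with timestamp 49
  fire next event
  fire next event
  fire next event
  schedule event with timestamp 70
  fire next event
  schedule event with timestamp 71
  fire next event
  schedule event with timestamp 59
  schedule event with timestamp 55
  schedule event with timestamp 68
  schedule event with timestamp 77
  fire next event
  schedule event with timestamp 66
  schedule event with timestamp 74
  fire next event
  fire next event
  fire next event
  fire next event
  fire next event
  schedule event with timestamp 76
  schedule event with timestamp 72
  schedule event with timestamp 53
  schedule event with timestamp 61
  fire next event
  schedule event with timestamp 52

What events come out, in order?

49, 51, 58, 70, 71, 55, 59, 66, 68, 73, 74, 53

insert 51 → {51}
insert 73 → {51, 73}
insert 58 → {51, 58, 73}
insert 49 → {49, 51, 58, 73}
fire next event → 49; now {51, 58, 73}
fire next event → 51; now {58, 73}
fire next event → 58; now {73}
insert 70 → {70, 73}
fire next event → 70; now {73}
insert 71 → {71, 73}
fire next event → 71; now {73}
insert 59 → {59, 73}
insert 55 → {55, 59, 73}
insert 68 → {55, 59, 68, 73}
insert 77 → {55, 59, 68, 73, 77}
fire next event → 55; now {59, 68, 73, 77}
insert 66 → {59, 66, 68, 73, 77}
insert 74 → {59, 66, 68, 73, 74, 77}
fire next event → 59; now {66, 68, 73, 74, 77}
fire next event → 66; now {68, 73, 74, 77}
fire next event → 68; now {73, 74, 77}
fire next event → 73; now {74, 77}
fire next event → 74; now {77}
insert 76 → {76, 77}
insert 72 → {72, 76, 77}
insert 53 → {53, 72, 76, 77}
insert 61 → {53, 61, 72, 76, 77}
fire next event → 53; now {61, 72, 76, 77}
insert 52 → {52, 61, 72, 76, 77}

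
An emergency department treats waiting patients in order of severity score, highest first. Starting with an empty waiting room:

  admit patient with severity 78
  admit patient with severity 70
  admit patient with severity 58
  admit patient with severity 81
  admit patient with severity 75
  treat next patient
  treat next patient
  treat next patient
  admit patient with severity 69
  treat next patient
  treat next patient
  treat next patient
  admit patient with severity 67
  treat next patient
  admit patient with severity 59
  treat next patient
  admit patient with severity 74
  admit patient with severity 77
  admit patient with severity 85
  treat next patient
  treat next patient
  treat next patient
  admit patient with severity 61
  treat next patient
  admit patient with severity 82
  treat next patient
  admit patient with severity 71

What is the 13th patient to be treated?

82

insert 78 → {78}
insert 70 → {78, 70}
insert 58 → {78, 70, 58}
insert 81 → {81, 78, 70, 58}
insert 75 → {81, 78, 75, 70, 58}
treat next patient → 81; now {78, 75, 70, 58}
treat next patient → 78; now {75, 70, 58}
treat next patient → 75; now {70, 58}
insert 69 → {70, 69, 58}
treat next patient → 70; now {69, 58}
treat next patient → 69; now {58}
treat next patient → 58; now {}
insert 67 → {67}
treat next patient → 67; now {}
insert 59 → {59}
treat next patient → 59; now {}
insert 74 → {74}
insert 77 → {77, 74}
insert 85 → {85, 77, 74}
treat next patient → 85; now {77, 74}
treat next patient → 77; now {74}
treat next patient → 74; now {}
insert 61 → {61}
treat next patient → 61; now {}
insert 82 → {82}
treat next patient → 82; now {}
insert 71 → {71}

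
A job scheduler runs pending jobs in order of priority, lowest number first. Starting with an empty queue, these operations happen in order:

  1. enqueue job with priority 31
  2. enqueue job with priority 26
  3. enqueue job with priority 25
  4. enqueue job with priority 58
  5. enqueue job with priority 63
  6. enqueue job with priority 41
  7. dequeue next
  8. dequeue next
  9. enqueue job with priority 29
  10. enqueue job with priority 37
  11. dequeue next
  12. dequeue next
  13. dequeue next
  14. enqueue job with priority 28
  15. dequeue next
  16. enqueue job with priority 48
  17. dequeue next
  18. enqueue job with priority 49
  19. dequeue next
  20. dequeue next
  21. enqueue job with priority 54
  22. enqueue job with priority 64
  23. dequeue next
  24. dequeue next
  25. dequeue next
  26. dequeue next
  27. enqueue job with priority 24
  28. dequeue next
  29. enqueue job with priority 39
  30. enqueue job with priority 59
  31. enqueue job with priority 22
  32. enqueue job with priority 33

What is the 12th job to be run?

63

insert 31 → {31}
insert 26 → {26, 31}
insert 25 → {25, 26, 31}
insert 58 → {25, 26, 31, 58}
insert 63 → {25, 26, 31, 58, 63}
insert 41 → {25, 26, 31, 41, 58, 63}
dequeue next → 25; now {26, 31, 41, 58, 63}
dequeue next → 26; now {31, 41, 58, 63}
insert 29 → {29, 31, 41, 58, 63}
insert 37 → {29, 31, 37, 41, 58, 63}
dequeue next → 29; now {31, 37, 41, 58, 63}
dequeue next → 31; now {37, 41, 58, 63}
dequeue next → 37; now {41, 58, 63}
insert 28 → {28, 41, 58, 63}
dequeue next → 28; now {41, 58, 63}
insert 48 → {41, 48, 58, 63}
dequeue next → 41; now {48, 58, 63}
insert 49 → {48, 49, 58, 63}
dequeue next → 48; now {49, 58, 63}
dequeue next → 49; now {58, 63}
insert 54 → {54, 58, 63}
insert 64 → {54, 58, 63, 64}
dequeue next → 54; now {58, 63, 64}
dequeue next → 58; now {63, 64}
dequeue next → 63; now {64}
dequeue next → 64; now {}
insert 24 → {24}
dequeue next → 24; now {}
insert 39 → {39}
insert 59 → {39, 59}
insert 22 → {22, 39, 59}
insert 33 → {22, 33, 39, 59}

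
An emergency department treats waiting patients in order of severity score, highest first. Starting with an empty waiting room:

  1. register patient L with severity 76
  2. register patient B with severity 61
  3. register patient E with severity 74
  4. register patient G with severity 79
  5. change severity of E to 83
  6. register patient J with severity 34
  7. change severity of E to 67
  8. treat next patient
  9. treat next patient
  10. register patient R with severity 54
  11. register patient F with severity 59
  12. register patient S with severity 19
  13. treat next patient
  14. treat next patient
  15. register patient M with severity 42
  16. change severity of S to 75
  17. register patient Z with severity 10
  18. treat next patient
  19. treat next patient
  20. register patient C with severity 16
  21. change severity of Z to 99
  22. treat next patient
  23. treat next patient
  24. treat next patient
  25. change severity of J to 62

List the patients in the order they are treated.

add L (severity 76) → {L:76}
add B (severity 61) → {L:76, B:61}
add E (severity 74) → {L:76, E:74, B:61}
add G (severity 79) → {G:79, L:76, E:74, B:61}
update E to severity 83 → {E:83, G:79, L:76, B:61}
add J (severity 34) → {E:83, G:79, L:76, B:61, J:34}
update E to severity 67 → {G:79, L:76, E:67, B:61, J:34}
treat next patient → G; now {L:76, E:67, B:61, J:34}
treat next patient → L; now {E:67, B:61, J:34}
add R (severity 54) → {E:67, B:61, R:54, J:34}
add F (severity 59) → {E:67, B:61, F:59, R:54, J:34}
add S (severity 19) → {E:67, B:61, F:59, R:54, J:34, S:19}
treat next patient → E; now {B:61, F:59, R:54, J:34, S:19}
treat next patient → B; now {F:59, R:54, J:34, S:19}
add M (severity 42) → {F:59, R:54, M:42, J:34, S:19}
update S to severity 75 → {S:75, F:59, R:54, M:42, J:34}
add Z (severity 10) → {S:75, F:59, R:54, M:42, J:34, Z:10}
treat next patient → S; now {F:59, R:54, M:42, J:34, Z:10}
treat next patient → F; now {R:54, M:42, J:34, Z:10}
add C (severity 16) → {R:54, M:42, J:34, C:16, Z:10}
update Z to severity 99 → {Z:99, R:54, M:42, J:34, C:16}
treat next patient → Z; now {R:54, M:42, J:34, C:16}
treat next patient → R; now {M:42, J:34, C:16}
treat next patient → M; now {J:34, C:16}
update J to severity 62 → {J:62, C:16}

[G, L, E, B, S, F, Z, R, M]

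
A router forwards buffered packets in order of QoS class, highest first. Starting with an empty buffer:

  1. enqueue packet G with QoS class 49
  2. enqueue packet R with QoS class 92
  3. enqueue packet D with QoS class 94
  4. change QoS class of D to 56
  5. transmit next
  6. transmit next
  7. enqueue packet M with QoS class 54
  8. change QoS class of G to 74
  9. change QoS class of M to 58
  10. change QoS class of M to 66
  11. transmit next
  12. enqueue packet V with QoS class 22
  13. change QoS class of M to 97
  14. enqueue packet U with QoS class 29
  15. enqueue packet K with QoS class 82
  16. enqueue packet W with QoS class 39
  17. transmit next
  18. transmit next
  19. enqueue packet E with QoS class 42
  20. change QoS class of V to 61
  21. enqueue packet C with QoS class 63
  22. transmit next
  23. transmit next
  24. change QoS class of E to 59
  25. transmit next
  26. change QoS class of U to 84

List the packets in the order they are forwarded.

[R, D, G, M, K, C, V, E]

add G (QoS class 49) → {G:49}
add R (QoS class 92) → {R:92, G:49}
add D (QoS class 94) → {D:94, R:92, G:49}
update D to QoS class 56 → {R:92, D:56, G:49}
transmit next → R; now {D:56, G:49}
transmit next → D; now {G:49}
add M (QoS class 54) → {M:54, G:49}
update G to QoS class 74 → {G:74, M:54}
update M to QoS class 58 → {G:74, M:58}
update M to QoS class 66 → {G:74, M:66}
transmit next → G; now {M:66}
add V (QoS class 22) → {M:66, V:22}
update M to QoS class 97 → {M:97, V:22}
add U (QoS class 29) → {M:97, U:29, V:22}
add K (QoS class 82) → {M:97, K:82, U:29, V:22}
add W (QoS class 39) → {M:97, K:82, W:39, U:29, V:22}
transmit next → M; now {K:82, W:39, U:29, V:22}
transmit next → K; now {W:39, U:29, V:22}
add E (QoS class 42) → {E:42, W:39, U:29, V:22}
update V to QoS class 61 → {V:61, E:42, W:39, U:29}
add C (QoS class 63) → {C:63, V:61, E:42, W:39, U:29}
transmit next → C; now {V:61, E:42, W:39, U:29}
transmit next → V; now {E:42, W:39, U:29}
update E to QoS class 59 → {E:59, W:39, U:29}
transmit next → E; now {W:39, U:29}
update U to QoS class 84 → {U:84, W:39}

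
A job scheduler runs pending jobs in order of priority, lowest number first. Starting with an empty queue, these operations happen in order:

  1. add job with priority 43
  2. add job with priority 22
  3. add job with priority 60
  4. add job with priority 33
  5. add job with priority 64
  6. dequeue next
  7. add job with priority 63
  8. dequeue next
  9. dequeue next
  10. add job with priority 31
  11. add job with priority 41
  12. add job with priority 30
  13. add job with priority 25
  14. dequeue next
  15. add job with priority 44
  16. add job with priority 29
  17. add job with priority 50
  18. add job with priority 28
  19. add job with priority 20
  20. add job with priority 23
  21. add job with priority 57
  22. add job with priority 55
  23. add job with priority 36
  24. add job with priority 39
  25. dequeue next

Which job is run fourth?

insert 43 → {43}
insert 22 → {22, 43}
insert 60 → {22, 43, 60}
insert 33 → {22, 33, 43, 60}
insert 64 → {22, 33, 43, 60, 64}
dequeue next → 22; now {33, 43, 60, 64}
insert 63 → {33, 43, 60, 63, 64}
dequeue next → 33; now {43, 60, 63, 64}
dequeue next → 43; now {60, 63, 64}
insert 31 → {31, 60, 63, 64}
insert 41 → {31, 41, 60, 63, 64}
insert 30 → {30, 31, 41, 60, 63, 64}
insert 25 → {25, 30, 31, 41, 60, 63, 64}
dequeue next → 25; now {30, 31, 41, 60, 63, 64}
insert 44 → {30, 31, 41, 44, 60, 63, 64}
insert 29 → {29, 30, 31, 41, 44, 60, 63, 64}
insert 50 → {29, 30, 31, 41, 44, 50, 60, 63, 64}
insert 28 → {28, 29, 30, 31, 41, 44, 50, 60, 63, 64}
insert 20 → {20, 28, 29, 30, 31, 41, 44, 50, 60, 63, 64}
insert 23 → {20, 23, 28, 29, 30, 31, 41, 44, 50, 60, 63, 64}
insert 57 → {20, 23, 28, 29, 30, 31, 41, 44, 50, 57, 60, 63, 64}
insert 55 → {20, 23, 28, 29, 30, 31, 41, 44, 50, 55, 57, 60, 63, 64}
insert 36 → {20, 23, 28, 29, 30, 31, 36, 41, 44, 50, 55, 57, 60, 63, 64}
insert 39 → {20, 23, 28, 29, 30, 31, 36, 39, 41, 44, 50, 55, 57, 60, 63, 64}
dequeue next → 20; now {23, 28, 29, 30, 31, 36, 39, 41, 44, 50, 55, 57, 60, 63, 64}

25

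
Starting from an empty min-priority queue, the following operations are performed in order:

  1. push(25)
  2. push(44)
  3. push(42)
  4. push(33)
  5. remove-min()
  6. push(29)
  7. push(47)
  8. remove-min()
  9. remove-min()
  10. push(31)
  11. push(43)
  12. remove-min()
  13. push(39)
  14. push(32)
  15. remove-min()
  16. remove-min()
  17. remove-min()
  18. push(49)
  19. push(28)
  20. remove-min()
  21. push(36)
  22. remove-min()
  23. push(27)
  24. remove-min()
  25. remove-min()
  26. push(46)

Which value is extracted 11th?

43

insert 25 → {25}
insert 44 → {25, 44}
insert 42 → {25, 42, 44}
insert 33 → {25, 33, 42, 44}
remove-min → 25; now {33, 42, 44}
insert 29 → {29, 33, 42, 44}
insert 47 → {29, 33, 42, 44, 47}
remove-min → 29; now {33, 42, 44, 47}
remove-min → 33; now {42, 44, 47}
insert 31 → {31, 42, 44, 47}
insert 43 → {31, 42, 43, 44, 47}
remove-min → 31; now {42, 43, 44, 47}
insert 39 → {39, 42, 43, 44, 47}
insert 32 → {32, 39, 42, 43, 44, 47}
remove-min → 32; now {39, 42, 43, 44, 47}
remove-min → 39; now {42, 43, 44, 47}
remove-min → 42; now {43, 44, 47}
insert 49 → {43, 44, 47, 49}
insert 28 → {28, 43, 44, 47, 49}
remove-min → 28; now {43, 44, 47, 49}
insert 36 → {36, 43, 44, 47, 49}
remove-min → 36; now {43, 44, 47, 49}
insert 27 → {27, 43, 44, 47, 49}
remove-min → 27; now {43, 44, 47, 49}
remove-min → 43; now {44, 47, 49}
insert 46 → {44, 46, 47, 49}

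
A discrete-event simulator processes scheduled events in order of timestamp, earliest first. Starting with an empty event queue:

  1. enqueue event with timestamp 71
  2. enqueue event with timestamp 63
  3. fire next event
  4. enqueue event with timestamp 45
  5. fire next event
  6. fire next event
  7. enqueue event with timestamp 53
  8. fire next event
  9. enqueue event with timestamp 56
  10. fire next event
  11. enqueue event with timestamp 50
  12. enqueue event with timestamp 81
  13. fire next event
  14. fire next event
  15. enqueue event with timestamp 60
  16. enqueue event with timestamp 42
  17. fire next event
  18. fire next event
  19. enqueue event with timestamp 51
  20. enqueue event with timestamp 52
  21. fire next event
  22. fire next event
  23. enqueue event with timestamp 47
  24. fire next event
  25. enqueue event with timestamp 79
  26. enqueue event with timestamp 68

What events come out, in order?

insert 71 → {71}
insert 63 → {63, 71}
fire next event → 63; now {71}
insert 45 → {45, 71}
fire next event → 45; now {71}
fire next event → 71; now {}
insert 53 → {53}
fire next event → 53; now {}
insert 56 → {56}
fire next event → 56; now {}
insert 50 → {50}
insert 81 → {50, 81}
fire next event → 50; now {81}
fire next event → 81; now {}
insert 60 → {60}
insert 42 → {42, 60}
fire next event → 42; now {60}
fire next event → 60; now {}
insert 51 → {51}
insert 52 → {51, 52}
fire next event → 51; now {52}
fire next event → 52; now {}
insert 47 → {47}
fire next event → 47; now {}
insert 79 → {79}
insert 68 → {68, 79}

[63, 45, 71, 53, 56, 50, 81, 42, 60, 51, 52, 47]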